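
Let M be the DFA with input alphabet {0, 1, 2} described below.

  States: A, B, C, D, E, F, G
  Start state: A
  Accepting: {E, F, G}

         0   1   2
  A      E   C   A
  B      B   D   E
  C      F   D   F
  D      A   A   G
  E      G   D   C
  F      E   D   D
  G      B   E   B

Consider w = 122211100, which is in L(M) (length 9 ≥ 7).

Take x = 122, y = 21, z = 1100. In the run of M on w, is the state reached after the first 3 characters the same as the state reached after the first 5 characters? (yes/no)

Run of M on the first 5 characters of w = 1 2 2 2 1:
  step 0: A  (start)
  step 1: C  (read 1: A→C)
  step 2: F  (read 2: C→F)
  step 3: D  (read 2: F→D)
  step 4: G  (read 2: D→G)
  step 5: E  (read 1: G→E)

After x (step 3): D. After xy (step 5): E.
They differ (D ≠ E), so y is not a cycle from the state after x; this split is not the one the pumping-lemma construction produces, and pumping y need not keep the string in L(M).

no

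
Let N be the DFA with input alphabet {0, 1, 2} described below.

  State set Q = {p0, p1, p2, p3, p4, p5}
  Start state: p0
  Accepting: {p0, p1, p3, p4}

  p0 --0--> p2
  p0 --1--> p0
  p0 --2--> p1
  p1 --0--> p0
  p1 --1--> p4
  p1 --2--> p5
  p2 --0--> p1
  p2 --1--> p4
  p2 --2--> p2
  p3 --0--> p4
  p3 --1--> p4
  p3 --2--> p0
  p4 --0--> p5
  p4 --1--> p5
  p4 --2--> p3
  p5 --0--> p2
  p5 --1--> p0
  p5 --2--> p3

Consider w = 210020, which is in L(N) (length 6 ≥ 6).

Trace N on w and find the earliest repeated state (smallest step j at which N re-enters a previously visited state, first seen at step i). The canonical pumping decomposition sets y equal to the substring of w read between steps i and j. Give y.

Run of N on w = 2 1 0 0 2 0:
  step 0: p0  (start)
  step 1: p1  (read 2: p0→p1)
  step 2: p4  (read 1: p1→p4)
  step 3: p5  (read 0: p4→p5)
  step 4: p2  (read 0: p5→p2)
  step 5: p2  (read 2: p2→p2)   ← first repeat (p2 seen earlier)
  step 6: p1  (read 0: p2→p1)

So i = 4, j = 5, giving x = w[0:4] = 2100, y = w[4:5] = 2, z = w[5:6] = 0.
Check: |xy| = 5 ≤ 6 and |y| = 1 ≥ 1. Reading y takes N from p2 back to p2, so every xyⁱz is accepted.
With |Q| = 6, pigeonhole forces a state repeat no later than step 6; the substring read between the first and second visits to that state can be pumped.

2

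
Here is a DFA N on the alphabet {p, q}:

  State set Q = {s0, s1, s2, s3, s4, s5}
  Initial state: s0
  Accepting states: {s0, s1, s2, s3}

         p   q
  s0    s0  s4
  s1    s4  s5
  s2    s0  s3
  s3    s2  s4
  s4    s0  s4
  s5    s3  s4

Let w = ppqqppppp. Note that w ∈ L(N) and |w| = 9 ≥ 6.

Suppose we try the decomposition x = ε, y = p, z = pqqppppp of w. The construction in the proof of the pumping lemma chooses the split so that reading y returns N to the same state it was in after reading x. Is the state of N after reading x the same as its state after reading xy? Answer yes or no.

State sequence: s0 -p-> s0

After x (step 0): s0. After xy (step 1): s0.
They match, so y = p drives N around a cycle from s0 back to itself; pumping y any number of times keeps N in s0 before reading z, and xyⁱz ∈ L(N) for every i ≥ 0.

yes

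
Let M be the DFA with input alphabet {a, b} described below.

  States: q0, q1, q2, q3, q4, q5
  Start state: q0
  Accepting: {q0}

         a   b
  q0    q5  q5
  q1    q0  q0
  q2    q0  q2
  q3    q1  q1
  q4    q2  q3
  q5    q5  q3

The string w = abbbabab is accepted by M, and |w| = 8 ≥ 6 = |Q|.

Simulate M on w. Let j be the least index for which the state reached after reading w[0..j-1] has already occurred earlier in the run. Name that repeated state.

q0

Run of M on w = a b b b a b a b:
  step 0: q0  (start)
  step 1: q5  (read a: q0→q5)
  step 2: q3  (read b: q5→q3)
  step 3: q1  (read b: q3→q1)
  step 4: q0  (read b: q1→q0)   ← first repeat (q0 seen earlier)
  step 5: q5  (read a: q0→q5)
  step 6: q3  (read b: q5→q3)
  step 7: q1  (read a: q3→q1)
  step 8: q0  (read b: q1→q0)

The earliest repeat is at step j = 4: M is in q0, which it already visited at step i = 0.
Since M has 6 states, any run of length ≥ 6 visits 6+1 states, so by pigeonhole some state repeats within the first 6 steps — that repeat gives the pumpable loop.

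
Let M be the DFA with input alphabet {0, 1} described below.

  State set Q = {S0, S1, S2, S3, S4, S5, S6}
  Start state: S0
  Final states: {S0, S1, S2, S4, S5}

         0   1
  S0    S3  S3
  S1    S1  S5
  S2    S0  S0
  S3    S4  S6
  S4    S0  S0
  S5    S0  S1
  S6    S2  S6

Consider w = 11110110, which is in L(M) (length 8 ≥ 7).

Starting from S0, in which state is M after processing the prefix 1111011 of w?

S3

State sequence: S0 -1-> S3 -1-> S6 -1-> S6 -1-> S6 -0-> S2 -1-> S0 -1-> S3

After reading 7 characters, M is in state S3.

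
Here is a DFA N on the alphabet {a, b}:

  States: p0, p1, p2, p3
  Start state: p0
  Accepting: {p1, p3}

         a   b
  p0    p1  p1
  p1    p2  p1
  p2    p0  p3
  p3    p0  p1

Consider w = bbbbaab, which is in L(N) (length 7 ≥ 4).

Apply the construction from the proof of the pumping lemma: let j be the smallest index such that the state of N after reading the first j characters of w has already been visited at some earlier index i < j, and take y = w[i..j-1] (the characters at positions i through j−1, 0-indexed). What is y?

b

Run of N on w = b b b b a a b:
  step 0: p0  (start)
  step 1: p1  (read b: p0→p1)
  step 2: p1  (read b: p1→p1)   ← first repeat (p1 seen earlier)
  step 3: p1  (read b: p1→p1)
  step 4: p1  (read b: p1→p1)
  step 5: p2  (read a: p1→p2)
  step 6: p0  (read a: p2→p0)
  step 7: p1  (read b: p0→p1)

So i = 1, j = 2, giving x = w[0:1] = b, y = w[1:2] = b, z = w[2:7] = bbaab.
Check: |xy| = 2 ≤ 4 and |y| = 1 ≥ 1. Reading y takes N from p1 back to p1, so every xyⁱz is accepted.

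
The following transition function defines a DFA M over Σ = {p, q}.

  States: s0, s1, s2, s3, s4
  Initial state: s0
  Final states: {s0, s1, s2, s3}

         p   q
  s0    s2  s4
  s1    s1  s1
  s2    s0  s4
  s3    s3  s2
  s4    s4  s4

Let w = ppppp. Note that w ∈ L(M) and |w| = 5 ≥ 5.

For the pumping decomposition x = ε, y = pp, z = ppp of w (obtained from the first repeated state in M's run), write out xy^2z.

xy^2z = ε·pp·pp·ppp = ppppppp.
Reading y = pp takes M from s0 back to s0, so after x·y·y the machine is still in s0, and z then leads to the accepting state s2. Hence ppppppp ∈ L(M).

ppppppp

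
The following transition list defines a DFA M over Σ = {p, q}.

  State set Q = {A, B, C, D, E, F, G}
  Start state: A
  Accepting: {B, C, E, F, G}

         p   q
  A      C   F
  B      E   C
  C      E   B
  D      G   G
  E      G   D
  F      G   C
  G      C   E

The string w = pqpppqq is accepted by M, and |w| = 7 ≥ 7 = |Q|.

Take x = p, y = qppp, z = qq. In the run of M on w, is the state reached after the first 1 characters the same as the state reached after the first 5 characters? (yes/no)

Run of M on the first 5 characters of w = p q p p p:
  step 0: A  (start)
  step 1: C  (read p: A→C)
  step 2: B  (read q: C→B)
  step 3: E  (read p: B→E)
  step 4: G  (read p: E→G)
  step 5: C  (read p: G→C)

After x (step 1): C. After xy (step 5): C.
They match, so y = qppp drives M around a cycle from C back to itself; pumping y any number of times keeps M in C before reading z, and xyⁱz ∈ L(M) for every i ≥ 0.

yes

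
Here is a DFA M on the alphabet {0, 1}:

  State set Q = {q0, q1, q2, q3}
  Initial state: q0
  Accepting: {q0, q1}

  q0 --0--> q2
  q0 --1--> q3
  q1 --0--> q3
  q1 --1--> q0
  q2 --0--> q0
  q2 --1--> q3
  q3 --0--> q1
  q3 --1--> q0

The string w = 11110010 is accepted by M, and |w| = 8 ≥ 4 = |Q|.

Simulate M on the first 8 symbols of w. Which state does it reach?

q1

Run of M on the first 8 characters of w = 1 1 1 1 0 0 1 0:
  step 0: q0  (start)
  step 1: q3  (read 1: q0→q3)
  step 2: q0  (read 1: q3→q0)
  step 3: q3  (read 1: q0→q3)
  step 4: q0  (read 1: q3→q0)
  step 5: q2  (read 0: q0→q2)
  step 6: q0  (read 0: q2→q0)
  step 7: q3  (read 1: q0→q3)
  step 8: q1  (read 0: q3→q1)

After reading 8 characters, M is in state q1.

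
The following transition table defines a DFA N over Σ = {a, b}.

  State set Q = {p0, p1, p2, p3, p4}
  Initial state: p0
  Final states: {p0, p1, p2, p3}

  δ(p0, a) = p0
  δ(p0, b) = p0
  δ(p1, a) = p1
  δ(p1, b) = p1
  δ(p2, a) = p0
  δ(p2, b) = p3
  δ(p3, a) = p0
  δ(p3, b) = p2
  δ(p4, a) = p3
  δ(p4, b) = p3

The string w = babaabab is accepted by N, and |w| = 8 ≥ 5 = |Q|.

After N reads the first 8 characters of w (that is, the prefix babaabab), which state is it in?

Run of N on the first 8 characters of w = b a b a a b a b:
  step 0: p0  (start)
  step 1: p0  (read b: p0→p0)
  step 2: p0  (read a: p0→p0)
  step 3: p0  (read b: p0→p0)
  step 4: p0  (read a: p0→p0)
  step 5: p0  (read a: p0→p0)
  step 6: p0  (read b: p0→p0)
  step 7: p0  (read a: p0→p0)
  step 8: p0  (read b: p0→p0)

After reading 8 characters, N is in state p0.

p0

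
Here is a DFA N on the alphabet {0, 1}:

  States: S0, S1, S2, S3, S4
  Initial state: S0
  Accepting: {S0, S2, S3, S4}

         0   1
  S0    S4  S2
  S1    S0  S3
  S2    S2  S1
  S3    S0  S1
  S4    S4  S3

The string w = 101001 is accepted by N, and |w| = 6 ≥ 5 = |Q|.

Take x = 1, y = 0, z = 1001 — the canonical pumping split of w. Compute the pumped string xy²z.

xy^2z = 1·0·0·1001 = 1001001.
Reading y = 0 takes N from S2 back to S2, so after x·y·y the machine is still in S2, and z then leads to the accepting state S3. Hence 1001001 ∈ L(N).

1001001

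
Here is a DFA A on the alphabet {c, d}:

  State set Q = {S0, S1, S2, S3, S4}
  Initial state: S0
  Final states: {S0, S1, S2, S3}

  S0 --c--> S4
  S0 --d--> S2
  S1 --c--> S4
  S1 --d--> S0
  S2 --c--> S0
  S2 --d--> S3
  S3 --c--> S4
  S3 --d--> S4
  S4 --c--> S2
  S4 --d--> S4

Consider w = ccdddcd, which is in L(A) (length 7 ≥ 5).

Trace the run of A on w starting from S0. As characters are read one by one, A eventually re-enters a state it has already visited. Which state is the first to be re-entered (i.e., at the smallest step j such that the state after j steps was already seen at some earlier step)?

Run of A on w = c c d d d c d:
  step 0: S0  (start)
  step 1: S4  (read c: S0→S4)
  step 2: S2  (read c: S4→S2)
  step 3: S3  (read d: S2→S3)
  step 4: S4  (read d: S3→S4)   ← first repeat (S4 seen earlier)
  step 5: S4  (read d: S4→S4)
  step 6: S2  (read c: S4→S2)
  step 7: S3  (read d: S2→S3)

The earliest repeat is at step j = 4: A is in S4, which it already visited at step i = 1.
Since A has 5 states, any run of length ≥ 5 visits 5+1 states, so by pigeonhole some state repeats within the first 5 steps — that repeat gives the pumpable loop.

S4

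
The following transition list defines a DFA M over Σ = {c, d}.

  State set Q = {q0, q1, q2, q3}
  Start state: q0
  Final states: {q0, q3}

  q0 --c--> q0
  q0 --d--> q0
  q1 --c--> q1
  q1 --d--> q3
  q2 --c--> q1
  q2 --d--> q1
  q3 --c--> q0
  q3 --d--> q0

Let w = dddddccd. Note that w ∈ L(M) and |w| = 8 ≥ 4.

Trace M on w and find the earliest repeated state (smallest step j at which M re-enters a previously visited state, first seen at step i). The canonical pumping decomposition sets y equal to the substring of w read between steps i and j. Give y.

d

State sequence: q0 -d-> q0 -d-> q0 -d-> q0 -d-> q0 -d-> q0 -c-> q0 -c-> q0 -d-> q0
First repeat at step 1: q0 was already visited.

So i = 0, j = 1, giving x = w[0:0] = ε, y = w[0:1] = d, z = w[1:8] = ddddccd.
Check: |xy| = 1 ≤ 4 and |y| = 1 ≥ 1. Reading y takes M from q0 back to q0, so every xyⁱz is accepted.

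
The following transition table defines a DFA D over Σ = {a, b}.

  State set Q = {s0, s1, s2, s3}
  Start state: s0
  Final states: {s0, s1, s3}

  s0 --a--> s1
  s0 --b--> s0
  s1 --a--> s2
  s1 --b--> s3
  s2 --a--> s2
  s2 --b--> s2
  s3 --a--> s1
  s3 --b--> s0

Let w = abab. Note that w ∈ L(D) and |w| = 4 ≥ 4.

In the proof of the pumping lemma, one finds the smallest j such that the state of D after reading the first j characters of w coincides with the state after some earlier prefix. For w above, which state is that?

Run of D on w = a b a b:
  step 0: s0  (start)
  step 1: s1  (read a: s0→s1)
  step 2: s3  (read b: s1→s3)
  step 3: s1  (read a: s3→s1)   ← first repeat (s1 seen earlier)
  step 4: s3  (read b: s1→s3)

The earliest repeat is at step j = 3: D is in s1, which it already visited at step i = 1.

s1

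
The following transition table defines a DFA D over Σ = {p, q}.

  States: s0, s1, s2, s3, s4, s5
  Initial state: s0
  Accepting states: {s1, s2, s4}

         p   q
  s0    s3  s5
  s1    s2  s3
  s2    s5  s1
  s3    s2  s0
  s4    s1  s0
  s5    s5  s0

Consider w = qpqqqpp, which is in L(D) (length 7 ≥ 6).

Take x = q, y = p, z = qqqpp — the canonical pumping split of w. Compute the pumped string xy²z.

xy^2z = q·p·p·qqqpp = qppqqqpp.
Reading y = p takes D from s5 back to s5, so after x·y·y the machine is still in s5, and z then leads to the accepting state s2. Hence qppqqqpp ∈ L(D).

qppqqqpp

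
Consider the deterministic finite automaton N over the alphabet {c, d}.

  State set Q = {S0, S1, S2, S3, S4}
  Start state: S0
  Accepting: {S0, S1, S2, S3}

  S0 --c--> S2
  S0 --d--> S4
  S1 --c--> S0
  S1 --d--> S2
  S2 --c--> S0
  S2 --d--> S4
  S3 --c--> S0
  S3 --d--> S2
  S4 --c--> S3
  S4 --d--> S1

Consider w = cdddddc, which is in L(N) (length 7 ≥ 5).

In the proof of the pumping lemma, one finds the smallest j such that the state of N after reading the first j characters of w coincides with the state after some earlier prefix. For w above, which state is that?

S2

State sequence: S0 -c-> S2 -d-> S4 -d-> S1 -d-> S2 -d-> S4 -d-> S1 -c-> S0
First repeat at step 4: S2 was already visited.

The earliest repeat is at step j = 4: N is in S2, which it already visited at step i = 1.
With |Q| = 5, pigeonhole forces a state repeat no later than step 5; the substring read between the first and second visits to that state can be pumped.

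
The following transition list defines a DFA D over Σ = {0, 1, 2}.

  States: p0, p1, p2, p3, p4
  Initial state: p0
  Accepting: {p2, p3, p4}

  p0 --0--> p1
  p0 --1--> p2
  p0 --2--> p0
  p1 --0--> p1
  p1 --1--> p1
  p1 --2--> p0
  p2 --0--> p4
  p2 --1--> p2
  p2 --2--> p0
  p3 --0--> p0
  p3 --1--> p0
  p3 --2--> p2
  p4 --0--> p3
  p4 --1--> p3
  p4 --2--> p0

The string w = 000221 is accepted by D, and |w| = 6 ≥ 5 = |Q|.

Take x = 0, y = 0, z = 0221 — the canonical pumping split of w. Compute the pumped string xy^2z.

0000221

xy^2z = 0·0·0·0221 = 0000221.
Reading y = 0 takes D from p1 back to p1, so after x·y·y the machine is still in p1, and z then leads to the accepting state p2. Hence 0000221 ∈ L(D).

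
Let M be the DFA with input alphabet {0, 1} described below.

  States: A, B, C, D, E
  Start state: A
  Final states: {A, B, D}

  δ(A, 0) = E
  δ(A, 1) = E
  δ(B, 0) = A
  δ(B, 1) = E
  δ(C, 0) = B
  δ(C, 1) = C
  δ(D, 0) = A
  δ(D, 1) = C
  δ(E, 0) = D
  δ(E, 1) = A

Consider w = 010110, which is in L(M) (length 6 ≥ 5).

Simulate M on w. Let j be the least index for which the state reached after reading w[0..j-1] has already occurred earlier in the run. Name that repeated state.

A

Run of M on w = 0 1 0 1 1 0:
  step 0: A  (start)
  step 1: E  (read 0: A→E)
  step 2: A  (read 1: E→A)   ← first repeat (A seen earlier)
  step 3: E  (read 0: A→E)
  step 4: A  (read 1: E→A)
  step 5: E  (read 1: A→E)
  step 6: D  (read 0: E→D)

The earliest repeat is at step j = 2: M is in A, which it already visited at step i = 0.
The DFA has 5 states, so the proof of the pumping lemma guarantees a repeated state among the first 5+1 visited; the segment between the two visits is the pumpable y.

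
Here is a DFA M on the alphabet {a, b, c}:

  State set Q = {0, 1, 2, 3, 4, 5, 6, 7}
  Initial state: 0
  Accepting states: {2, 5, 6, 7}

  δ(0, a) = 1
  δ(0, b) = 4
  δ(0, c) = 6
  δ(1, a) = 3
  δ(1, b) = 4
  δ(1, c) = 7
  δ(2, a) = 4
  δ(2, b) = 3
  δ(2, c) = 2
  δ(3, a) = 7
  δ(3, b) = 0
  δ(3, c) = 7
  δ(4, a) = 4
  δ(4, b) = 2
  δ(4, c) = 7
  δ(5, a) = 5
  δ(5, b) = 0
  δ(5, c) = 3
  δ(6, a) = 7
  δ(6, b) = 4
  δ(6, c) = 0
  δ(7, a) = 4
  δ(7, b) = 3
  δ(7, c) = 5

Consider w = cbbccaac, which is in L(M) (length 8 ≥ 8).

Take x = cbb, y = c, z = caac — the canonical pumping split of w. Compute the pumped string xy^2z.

xy^2z = cbb·c·c·caac = cbbcccaac.
Reading y = c takes M from 2 back to 2, so after x·y·y the machine is still in 2, and z then leads to the accepting state 7. Hence cbbcccaac ∈ L(M).

cbbcccaac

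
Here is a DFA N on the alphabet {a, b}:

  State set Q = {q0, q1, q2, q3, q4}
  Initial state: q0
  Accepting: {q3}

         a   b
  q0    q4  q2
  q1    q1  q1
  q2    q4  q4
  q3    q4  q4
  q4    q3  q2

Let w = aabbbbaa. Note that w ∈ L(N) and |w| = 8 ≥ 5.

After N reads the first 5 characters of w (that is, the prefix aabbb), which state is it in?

q4

Run of N on the first 5 characters of w = a a b b b:
  step 0: q0  (start)
  step 1: q4  (read a: q0→q4)
  step 2: q3  (read a: q4→q3)
  step 3: q4  (read b: q3→q4)
  step 4: q2  (read b: q4→q2)
  step 5: q4  (read b: q2→q4)

After reading 5 characters, N is in state q4.
(This kind of state-tracing is the core of the pumping-lemma construction: with 5 states, pigeonhole forces a repeat within the first 5 steps.)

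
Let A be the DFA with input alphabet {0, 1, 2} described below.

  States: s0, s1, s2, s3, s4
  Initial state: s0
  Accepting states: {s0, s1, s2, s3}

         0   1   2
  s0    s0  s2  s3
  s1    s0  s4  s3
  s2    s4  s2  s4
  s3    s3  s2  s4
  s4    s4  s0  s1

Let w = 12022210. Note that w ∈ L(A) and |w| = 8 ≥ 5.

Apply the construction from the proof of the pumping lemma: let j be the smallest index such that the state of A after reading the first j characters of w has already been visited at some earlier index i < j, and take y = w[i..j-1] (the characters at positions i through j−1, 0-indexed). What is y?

0

Run of A on w = 1 2 0 2 2 2 1 0:
  step 0: s0  (start)
  step 1: s2  (read 1: s0→s2)
  step 2: s4  (read 2: s2→s4)
  step 3: s4  (read 0: s4→s4)   ← first repeat (s4 seen earlier)
  step 4: s1  (read 2: s4→s1)
  step 5: s3  (read 2: s1→s3)
  step 6: s4  (read 2: s3→s4)
  step 7: s0  (read 1: s4→s0)
  step 8: s0  (read 0: s0→s0)

So i = 2, j = 3, giving x = w[0:2] = 12, y = w[2:3] = 0, z = w[3:8] = 22210.
Check: |xy| = 3 ≤ 5 and |y| = 1 ≥ 1. Reading y takes A from s4 back to s4, so every xyⁱz is accepted.
Pumping length from the standard proof: p = 5 (the number of states). The repeated state found above gives |xy| = j ≤ 5 and |y| = j − i ≥ 1.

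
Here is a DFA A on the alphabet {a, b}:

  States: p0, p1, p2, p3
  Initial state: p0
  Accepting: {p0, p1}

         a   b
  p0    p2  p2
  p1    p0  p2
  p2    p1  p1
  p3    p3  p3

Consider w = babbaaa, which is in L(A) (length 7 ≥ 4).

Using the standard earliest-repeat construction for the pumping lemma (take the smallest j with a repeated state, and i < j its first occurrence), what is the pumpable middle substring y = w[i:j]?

Run of A on w = b a b b a a a:
  step 0: p0  (start)
  step 1: p2  (read b: p0→p2)
  step 2: p1  (read a: p2→p1)
  step 3: p2  (read b: p1→p2)   ← first repeat (p2 seen earlier)
  step 4: p1  (read b: p2→p1)
  step 5: p0  (read a: p1→p0)
  step 6: p2  (read a: p0→p2)
  step 7: p1  (read a: p2→p1)

So i = 1, j = 3, giving x = w[0:1] = b, y = w[1:3] = ab, z = w[3:7] = baaa.
Check: |xy| = 3 ≤ 4 and |y| = 2 ≥ 1. Reading y takes A from p2 back to p2, so every xyⁱz is accepted.

ab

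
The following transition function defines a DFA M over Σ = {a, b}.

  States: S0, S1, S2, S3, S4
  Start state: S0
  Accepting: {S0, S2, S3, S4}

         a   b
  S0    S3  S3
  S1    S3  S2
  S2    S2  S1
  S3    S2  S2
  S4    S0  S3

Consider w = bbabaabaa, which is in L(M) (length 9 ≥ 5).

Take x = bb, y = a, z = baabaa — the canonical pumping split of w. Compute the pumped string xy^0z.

xy⁰z = xz = bb·baabaa = bbbaabaa.
Reading y = a takes M from S2 back to S2, so after x the machine is still in S2, and z then leads to the accepting state S2. Hence bbbaabaa ∈ L(M).

bbbaabaa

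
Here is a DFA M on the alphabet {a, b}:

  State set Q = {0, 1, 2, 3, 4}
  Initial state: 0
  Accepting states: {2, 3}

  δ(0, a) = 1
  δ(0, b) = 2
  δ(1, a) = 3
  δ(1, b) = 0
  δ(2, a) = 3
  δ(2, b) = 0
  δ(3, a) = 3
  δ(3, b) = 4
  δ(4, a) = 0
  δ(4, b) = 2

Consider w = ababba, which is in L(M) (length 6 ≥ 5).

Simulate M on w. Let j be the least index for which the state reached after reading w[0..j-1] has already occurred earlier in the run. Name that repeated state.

State sequence: 0 -a-> 1 -b-> 0 -a-> 1 -b-> 0 -b-> 2 -a-> 3
First repeat at step 2: 0 was already visited.

The earliest repeat is at step j = 2: M is in 0, which it already visited at step i = 0.
With |Q| = 5, pigeonhole forces a state repeat no later than step 5; the substring read between the first and second visits to that state can be pumped.

0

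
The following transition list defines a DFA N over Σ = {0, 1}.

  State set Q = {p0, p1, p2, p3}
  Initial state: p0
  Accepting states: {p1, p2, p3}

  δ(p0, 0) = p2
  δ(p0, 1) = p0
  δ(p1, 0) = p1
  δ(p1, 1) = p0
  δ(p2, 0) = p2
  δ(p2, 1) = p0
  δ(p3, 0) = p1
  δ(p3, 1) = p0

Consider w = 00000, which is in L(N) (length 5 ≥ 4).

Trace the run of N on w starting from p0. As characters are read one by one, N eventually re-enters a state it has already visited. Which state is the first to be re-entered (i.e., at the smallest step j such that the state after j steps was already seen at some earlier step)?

p2

Run of N on w = 0 0 0 0 0:
  step 0: p0  (start)
  step 1: p2  (read 0: p0→p2)
  step 2: p2  (read 0: p2→p2)   ← first repeat (p2 seen earlier)
  step 3: p2  (read 0: p2→p2)
  step 4: p2  (read 0: p2→p2)
  step 5: p2  (read 0: p2→p2)

The earliest repeat is at step j = 2: N is in p2, which it already visited at step i = 1.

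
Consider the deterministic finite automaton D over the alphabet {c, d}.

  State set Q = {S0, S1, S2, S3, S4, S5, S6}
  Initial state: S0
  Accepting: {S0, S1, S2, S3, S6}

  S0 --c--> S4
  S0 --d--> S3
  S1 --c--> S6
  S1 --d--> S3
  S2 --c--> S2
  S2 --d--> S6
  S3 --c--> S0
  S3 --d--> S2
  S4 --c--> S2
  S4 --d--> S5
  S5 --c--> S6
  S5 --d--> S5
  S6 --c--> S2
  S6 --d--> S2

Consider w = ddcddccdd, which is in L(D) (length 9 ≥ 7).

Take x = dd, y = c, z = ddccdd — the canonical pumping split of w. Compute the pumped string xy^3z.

ddcccddccdd

xy^3z = dd·c·c·c·ddccdd = ddcccddccdd.
Reading y = c takes D from S2 back to S2, so after x·y·y·y the machine is still in S2, and z then leads to the accepting state S2. Hence ddcccddccdd ∈ L(D).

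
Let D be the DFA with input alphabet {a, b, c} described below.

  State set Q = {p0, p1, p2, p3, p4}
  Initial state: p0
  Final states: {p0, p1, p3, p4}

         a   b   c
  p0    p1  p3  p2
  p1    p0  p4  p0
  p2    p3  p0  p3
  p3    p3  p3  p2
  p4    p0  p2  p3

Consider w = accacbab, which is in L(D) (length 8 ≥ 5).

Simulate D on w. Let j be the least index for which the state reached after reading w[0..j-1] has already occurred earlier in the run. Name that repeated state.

State sequence: p0 -a-> p1 -c-> p0 -c-> p2 -a-> p3 -c-> p2 -b-> p0 -a-> p1 -b-> p4
First repeat at step 2: p0 was already visited.

The earliest repeat is at step j = 2: D is in p0, which it already visited at step i = 0.

p0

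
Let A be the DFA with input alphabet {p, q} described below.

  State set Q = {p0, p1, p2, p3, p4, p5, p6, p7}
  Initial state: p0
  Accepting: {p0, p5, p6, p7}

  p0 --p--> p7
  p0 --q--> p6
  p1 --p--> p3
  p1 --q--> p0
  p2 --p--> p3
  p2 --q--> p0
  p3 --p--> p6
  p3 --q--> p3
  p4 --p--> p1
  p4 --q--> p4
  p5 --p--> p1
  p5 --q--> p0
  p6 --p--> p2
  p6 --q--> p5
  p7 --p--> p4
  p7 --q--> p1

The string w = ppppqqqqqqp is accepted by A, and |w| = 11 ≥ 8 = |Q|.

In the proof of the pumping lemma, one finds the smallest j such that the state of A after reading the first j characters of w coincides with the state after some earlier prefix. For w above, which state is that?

State sequence: p0 -p-> p7 -p-> p4 -p-> p1 -p-> p3 -q-> p3 -q-> p3 -q-> p3 -q-> p3 -q-> p3 -q-> p3 -p-> p6
First repeat at step 5: p3 was already visited.

The earliest repeat is at step j = 5: A is in p3, which it already visited at step i = 4.
Pumping length from the standard proof: p = 8 (the number of states). The repeated state found above gives |xy| = j ≤ 8 and |y| = j − i ≥ 1.

p3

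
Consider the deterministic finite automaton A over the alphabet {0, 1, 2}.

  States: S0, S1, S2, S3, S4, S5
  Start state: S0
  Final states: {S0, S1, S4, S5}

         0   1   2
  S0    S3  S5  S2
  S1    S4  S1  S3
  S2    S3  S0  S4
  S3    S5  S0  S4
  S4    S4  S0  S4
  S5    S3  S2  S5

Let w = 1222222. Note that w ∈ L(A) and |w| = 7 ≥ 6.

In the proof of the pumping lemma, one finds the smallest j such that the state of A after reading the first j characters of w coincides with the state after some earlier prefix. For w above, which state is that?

S5

State sequence: S0 -1-> S5 -2-> S5 -2-> S5 -2-> S5 -2-> S5 -2-> S5 -2-> S5
First repeat at step 2: S5 was already visited.

The earliest repeat is at step j = 2: A is in S5, which it already visited at step i = 1.
Since A has 6 states, any run of length ≥ 6 visits 6+1 states, so by pigeonhole some state repeats within the first 6 steps — that repeat gives the pumpable loop.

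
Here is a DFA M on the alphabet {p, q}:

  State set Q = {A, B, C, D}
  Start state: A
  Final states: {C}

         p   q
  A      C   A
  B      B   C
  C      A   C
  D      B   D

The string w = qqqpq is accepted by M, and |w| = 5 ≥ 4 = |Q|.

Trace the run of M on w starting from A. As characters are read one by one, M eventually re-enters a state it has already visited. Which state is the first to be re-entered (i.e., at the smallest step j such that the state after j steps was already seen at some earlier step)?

A

State sequence: A -q-> A -q-> A -q-> A -p-> C -q-> C
First repeat at step 1: A was already visited.

The earliest repeat is at step j = 1: M is in A, which it already visited at step i = 0.
Pumping length from the standard proof: p = 4 (the number of states). The repeated state found above gives |xy| = j ≤ 4 and |y| = j − i ≥ 1.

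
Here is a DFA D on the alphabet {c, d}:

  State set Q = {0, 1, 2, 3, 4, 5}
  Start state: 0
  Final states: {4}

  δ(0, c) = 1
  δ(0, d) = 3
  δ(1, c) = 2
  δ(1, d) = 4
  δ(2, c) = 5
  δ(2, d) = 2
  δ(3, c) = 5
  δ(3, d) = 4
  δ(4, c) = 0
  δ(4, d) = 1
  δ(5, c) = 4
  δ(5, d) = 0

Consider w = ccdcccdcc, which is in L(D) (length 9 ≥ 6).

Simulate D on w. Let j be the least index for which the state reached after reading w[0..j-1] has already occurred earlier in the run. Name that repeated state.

State sequence: 0 -c-> 1 -c-> 2 -d-> 2 -c-> 5 -c-> 4 -c-> 0 -d-> 3 -c-> 5 -c-> 4
First repeat at step 3: 2 was already visited.

The earliest repeat is at step j = 3: D is in 2, which it already visited at step i = 2.

2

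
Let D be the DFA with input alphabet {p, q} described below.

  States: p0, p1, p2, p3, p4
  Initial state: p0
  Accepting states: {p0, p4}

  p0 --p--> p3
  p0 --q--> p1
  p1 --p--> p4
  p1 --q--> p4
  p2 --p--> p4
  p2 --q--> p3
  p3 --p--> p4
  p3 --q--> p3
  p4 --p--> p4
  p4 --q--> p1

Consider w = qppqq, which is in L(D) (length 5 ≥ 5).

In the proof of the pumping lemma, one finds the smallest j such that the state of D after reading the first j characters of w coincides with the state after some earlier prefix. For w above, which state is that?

Run of D on w = q p p q q:
  step 0: p0  (start)
  step 1: p1  (read q: p0→p1)
  step 2: p4  (read p: p1→p4)
  step 3: p4  (read p: p4→p4)   ← first repeat (p4 seen earlier)
  step 4: p1  (read q: p4→p1)
  step 5: p4  (read q: p1→p4)

The earliest repeat is at step j = 3: D is in p4, which it already visited at step i = 2.

p4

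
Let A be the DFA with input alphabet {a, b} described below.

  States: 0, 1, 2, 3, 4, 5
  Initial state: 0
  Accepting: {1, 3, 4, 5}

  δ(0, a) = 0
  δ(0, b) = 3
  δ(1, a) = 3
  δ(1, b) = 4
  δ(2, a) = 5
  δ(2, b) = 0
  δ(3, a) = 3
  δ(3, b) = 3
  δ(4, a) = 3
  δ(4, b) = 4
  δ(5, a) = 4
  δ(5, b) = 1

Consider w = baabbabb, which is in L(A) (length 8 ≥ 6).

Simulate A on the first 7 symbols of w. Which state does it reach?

3

State sequence: 0 -b-> 3 -a-> 3 -a-> 3 -b-> 3 -b-> 3 -a-> 3 -b-> 3

After reading 7 characters, A is in state 3.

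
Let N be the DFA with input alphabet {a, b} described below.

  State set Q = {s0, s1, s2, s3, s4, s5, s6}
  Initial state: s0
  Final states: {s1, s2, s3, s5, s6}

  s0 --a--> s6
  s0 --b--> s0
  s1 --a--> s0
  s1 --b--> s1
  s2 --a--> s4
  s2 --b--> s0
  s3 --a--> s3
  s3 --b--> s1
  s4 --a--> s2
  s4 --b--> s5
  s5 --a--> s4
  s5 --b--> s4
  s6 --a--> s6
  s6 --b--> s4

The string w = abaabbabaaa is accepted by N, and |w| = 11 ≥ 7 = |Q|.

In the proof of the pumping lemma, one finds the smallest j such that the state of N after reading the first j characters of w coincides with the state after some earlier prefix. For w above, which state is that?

Run of N on w = a b a a b b a b a a a:
  step 0: s0  (start)
  step 1: s6  (read a: s0→s6)
  step 2: s4  (read b: s6→s4)
  step 3: s2  (read a: s4→s2)
  step 4: s4  (read a: s2→s4)   ← first repeat (s4 seen earlier)
  step 5: s5  (read b: s4→s5)
  step 6: s4  (read b: s5→s4)
  step 7: s2  (read a: s4→s2)
  step 8: s0  (read b: s2→s0)
  step 9: s6  (read a: s0→s6)
  step 10: s6  (read a: s6→s6)
  step 11: s6  (read a: s6→s6)

The earliest repeat is at step j = 4: N is in s4, which it already visited at step i = 2.
With |Q| = 7, pigeonhole forces a state repeat no later than step 7; the substring read between the first and second visits to that state can be pumped.

s4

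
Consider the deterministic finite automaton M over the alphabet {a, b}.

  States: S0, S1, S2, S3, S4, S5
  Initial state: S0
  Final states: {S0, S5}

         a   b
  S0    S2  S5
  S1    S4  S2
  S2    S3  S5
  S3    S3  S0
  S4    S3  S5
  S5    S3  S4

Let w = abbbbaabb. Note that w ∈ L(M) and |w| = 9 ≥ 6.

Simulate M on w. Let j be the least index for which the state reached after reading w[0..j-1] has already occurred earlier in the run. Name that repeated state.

State sequence: S0 -a-> S2 -b-> S5 -b-> S4 -b-> S5 -b-> S4 -a-> S3 -a-> S3 -b-> S0 -b-> S5
First repeat at step 4: S5 was already visited.

The earliest repeat is at step j = 4: M is in S5, which it already visited at step i = 2.

S5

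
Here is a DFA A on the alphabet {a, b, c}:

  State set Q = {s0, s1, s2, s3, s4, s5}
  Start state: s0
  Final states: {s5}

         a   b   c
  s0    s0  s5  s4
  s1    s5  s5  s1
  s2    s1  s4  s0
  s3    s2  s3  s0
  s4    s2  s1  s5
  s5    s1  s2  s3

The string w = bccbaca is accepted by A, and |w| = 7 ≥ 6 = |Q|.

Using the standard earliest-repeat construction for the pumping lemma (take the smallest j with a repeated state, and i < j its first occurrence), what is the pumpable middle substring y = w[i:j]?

bcc

State sequence: s0 -b-> s5 -c-> s3 -c-> s0 -b-> s5 -a-> s1 -c-> s1 -a-> s5
First repeat at step 3: s0 was already visited.

So i = 0, j = 3, giving x = w[0:0] = ε, y = w[0:3] = bcc, z = w[3:7] = baca.
Check: |xy| = 3 ≤ 6 and |y| = 3 ≥ 1. Reading y takes A from s0 back to s0, so every xyⁱz is accepted.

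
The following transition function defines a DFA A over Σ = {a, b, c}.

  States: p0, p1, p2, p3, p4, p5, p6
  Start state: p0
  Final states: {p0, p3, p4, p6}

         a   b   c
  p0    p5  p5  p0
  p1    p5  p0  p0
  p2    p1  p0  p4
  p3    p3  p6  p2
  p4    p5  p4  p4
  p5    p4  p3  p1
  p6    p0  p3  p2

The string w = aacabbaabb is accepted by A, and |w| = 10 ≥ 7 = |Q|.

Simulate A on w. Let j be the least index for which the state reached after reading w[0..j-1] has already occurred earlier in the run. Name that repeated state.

p4

State sequence: p0 -a-> p5 -a-> p4 -c-> p4 -a-> p5 -b-> p3 -b-> p6 -a-> p0 -a-> p5 -b-> p3 -b-> p6
First repeat at step 3: p4 was already visited.

The earliest repeat is at step j = 3: A is in p4, which it already visited at step i = 2.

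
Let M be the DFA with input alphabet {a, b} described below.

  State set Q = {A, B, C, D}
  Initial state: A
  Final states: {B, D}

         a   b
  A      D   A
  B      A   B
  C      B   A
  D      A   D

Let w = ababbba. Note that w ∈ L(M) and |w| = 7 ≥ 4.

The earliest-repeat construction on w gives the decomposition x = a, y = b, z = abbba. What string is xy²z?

xy^2z = a·b·b·abbba = abbabbba.
Reading y = b takes M from D back to D, so after x·y·y the machine is still in D, and z then leads to the accepting state D. Hence abbabbba ∈ L(M).

abbabbba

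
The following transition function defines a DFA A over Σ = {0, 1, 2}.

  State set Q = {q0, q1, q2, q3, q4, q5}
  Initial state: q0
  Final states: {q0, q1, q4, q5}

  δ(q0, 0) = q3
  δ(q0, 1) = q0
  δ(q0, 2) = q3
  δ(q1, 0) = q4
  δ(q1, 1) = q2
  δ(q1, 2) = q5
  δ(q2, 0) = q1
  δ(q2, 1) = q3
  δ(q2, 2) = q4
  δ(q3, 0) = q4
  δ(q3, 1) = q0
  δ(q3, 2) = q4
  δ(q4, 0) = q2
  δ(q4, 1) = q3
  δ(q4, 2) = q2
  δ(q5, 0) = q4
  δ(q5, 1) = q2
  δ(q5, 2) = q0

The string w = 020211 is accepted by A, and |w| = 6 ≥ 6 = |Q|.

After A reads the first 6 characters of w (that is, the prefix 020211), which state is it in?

State sequence: q0 -0-> q3 -2-> q4 -0-> q2 -2-> q4 -1-> q3 -1-> q0

After reading 6 characters, A is in state q0.

q0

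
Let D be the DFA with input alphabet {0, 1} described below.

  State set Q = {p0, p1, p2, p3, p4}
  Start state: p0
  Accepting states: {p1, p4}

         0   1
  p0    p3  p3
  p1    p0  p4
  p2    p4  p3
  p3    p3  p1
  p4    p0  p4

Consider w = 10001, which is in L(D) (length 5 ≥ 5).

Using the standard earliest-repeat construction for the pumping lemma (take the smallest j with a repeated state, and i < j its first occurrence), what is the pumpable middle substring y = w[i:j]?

0

Run of D on w = 1 0 0 0 1:
  step 0: p0  (start)
  step 1: p3  (read 1: p0→p3)
  step 2: p3  (read 0: p3→p3)   ← first repeat (p3 seen earlier)
  step 3: p3  (read 0: p3→p3)
  step 4: p3  (read 0: p3→p3)
  step 5: p1  (read 1: p3→p1)

So i = 1, j = 2, giving x = w[0:1] = 1, y = w[1:2] = 0, z = w[2:5] = 001.
Check: |xy| = 2 ≤ 5 and |y| = 1 ≥ 1. Reading y takes D from p3 back to p3, so every xyⁱz is accepted.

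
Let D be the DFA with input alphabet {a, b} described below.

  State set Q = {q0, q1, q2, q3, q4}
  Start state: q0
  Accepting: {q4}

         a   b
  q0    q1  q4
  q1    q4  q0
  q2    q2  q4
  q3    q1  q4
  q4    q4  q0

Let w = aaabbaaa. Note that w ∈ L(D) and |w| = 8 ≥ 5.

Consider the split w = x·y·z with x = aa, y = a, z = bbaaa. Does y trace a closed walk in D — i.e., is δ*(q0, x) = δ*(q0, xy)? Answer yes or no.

yes

Run of D on the first 3 characters of w = a a a:
  step 0: q0  (start)
  step 1: q1  (read a: q0→q1)
  step 2: q4  (read a: q1→q4)
  step 3: q4  (read a: q4→q4)

After x (step 2): q4. After xy (step 3): q4.
They match, so y = a drives D around a cycle from q4 back to itself; pumping y any number of times keeps D in q4 before reading z, and xyⁱz ∈ L(D) for every i ≥ 0.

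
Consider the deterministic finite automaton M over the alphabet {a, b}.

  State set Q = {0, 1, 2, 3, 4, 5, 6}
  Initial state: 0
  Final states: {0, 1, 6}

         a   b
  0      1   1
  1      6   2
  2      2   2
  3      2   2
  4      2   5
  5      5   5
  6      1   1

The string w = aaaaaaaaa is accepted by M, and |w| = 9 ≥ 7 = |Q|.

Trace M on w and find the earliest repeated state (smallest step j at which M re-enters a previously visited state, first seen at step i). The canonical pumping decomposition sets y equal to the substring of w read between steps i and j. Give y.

aa

State sequence: 0 -a-> 1 -a-> 6 -a-> 1 -a-> 6 -a-> 1 -a-> 6 -a-> 1 -a-> 6 -a-> 1
First repeat at step 3: 1 was already visited.

So i = 1, j = 3, giving x = w[0:1] = a, y = w[1:3] = aa, z = w[3:9] = aaaaaa.
Check: |xy| = 3 ≤ 7 and |y| = 2 ≥ 1. Reading y takes M from 1 back to 1, so every xyⁱz is accepted.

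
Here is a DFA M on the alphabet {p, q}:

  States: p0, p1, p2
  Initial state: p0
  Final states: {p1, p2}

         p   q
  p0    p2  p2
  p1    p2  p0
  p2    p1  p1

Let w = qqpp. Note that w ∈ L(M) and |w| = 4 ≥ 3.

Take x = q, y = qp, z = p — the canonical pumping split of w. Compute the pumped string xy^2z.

qqpqpp

xy^2z = q·qp·qp·p = qqpqpp.
Reading y = qp takes M from p2 back to p2, so after x·y·y the machine is still in p2, and z then leads to the accepting state p1. Hence qqpqpp ∈ L(M).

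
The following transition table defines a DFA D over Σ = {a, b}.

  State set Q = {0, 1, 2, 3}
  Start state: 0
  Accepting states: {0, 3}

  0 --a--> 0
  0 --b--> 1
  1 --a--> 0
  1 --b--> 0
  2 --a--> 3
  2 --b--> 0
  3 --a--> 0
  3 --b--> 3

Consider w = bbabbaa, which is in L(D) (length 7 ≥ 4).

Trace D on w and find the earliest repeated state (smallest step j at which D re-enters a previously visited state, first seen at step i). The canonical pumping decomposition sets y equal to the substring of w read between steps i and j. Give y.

Run of D on w = b b a b b a a:
  step 0: 0  (start)
  step 1: 1  (read b: 0→1)
  step 2: 0  (read b: 1→0)   ← first repeat (0 seen earlier)
  step 3: 0  (read a: 0→0)
  step 4: 1  (read b: 0→1)
  step 5: 0  (read b: 1→0)
  step 6: 0  (read a: 0→0)
  step 7: 0  (read a: 0→0)

So i = 0, j = 2, giving x = w[0:0] = ε, y = w[0:2] = bb, z = w[2:7] = abbaa.
Check: |xy| = 2 ≤ 4 and |y| = 2 ≥ 1. Reading y takes D from 0 back to 0, so every xyⁱz is accepted.

bb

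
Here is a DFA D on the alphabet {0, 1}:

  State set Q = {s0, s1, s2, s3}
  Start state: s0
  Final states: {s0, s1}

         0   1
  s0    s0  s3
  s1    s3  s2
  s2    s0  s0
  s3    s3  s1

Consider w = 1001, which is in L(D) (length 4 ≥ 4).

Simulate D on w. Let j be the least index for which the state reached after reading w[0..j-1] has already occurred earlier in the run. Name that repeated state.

s3

Run of D on w = 1 0 0 1:
  step 0: s0  (start)
  step 1: s3  (read 1: s0→s3)
  step 2: s3  (read 0: s3→s3)   ← first repeat (s3 seen earlier)
  step 3: s3  (read 0: s3→s3)
  step 4: s1  (read 1: s3→s1)

The earliest repeat is at step j = 2: D is in s3, which it already visited at step i = 1.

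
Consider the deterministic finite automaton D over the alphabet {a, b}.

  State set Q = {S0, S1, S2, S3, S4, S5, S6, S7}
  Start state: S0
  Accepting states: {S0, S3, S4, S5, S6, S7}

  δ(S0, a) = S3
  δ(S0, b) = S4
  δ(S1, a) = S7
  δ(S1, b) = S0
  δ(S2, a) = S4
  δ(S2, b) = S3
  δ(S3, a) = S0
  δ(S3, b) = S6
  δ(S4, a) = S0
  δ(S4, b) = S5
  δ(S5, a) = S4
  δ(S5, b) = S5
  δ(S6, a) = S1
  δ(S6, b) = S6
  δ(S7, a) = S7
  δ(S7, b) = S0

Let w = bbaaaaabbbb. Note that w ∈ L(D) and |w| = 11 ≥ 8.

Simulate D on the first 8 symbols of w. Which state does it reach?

S6

Run of D on the first 8 characters of w = b b a a a a a b:
  step 0: S0  (start)
  step 1: S4  (read b: S0→S4)
  step 2: S5  (read b: S4→S5)
  step 3: S4  (read a: S5→S4)
  step 4: S0  (read a: S4→S0)
  step 5: S3  (read a: S0→S3)
  step 6: S0  (read a: S3→S0)
  step 7: S3  (read a: S0→S3)
  step 8: S6  (read b: S3→S6)

After reading 8 characters, D is in state S6.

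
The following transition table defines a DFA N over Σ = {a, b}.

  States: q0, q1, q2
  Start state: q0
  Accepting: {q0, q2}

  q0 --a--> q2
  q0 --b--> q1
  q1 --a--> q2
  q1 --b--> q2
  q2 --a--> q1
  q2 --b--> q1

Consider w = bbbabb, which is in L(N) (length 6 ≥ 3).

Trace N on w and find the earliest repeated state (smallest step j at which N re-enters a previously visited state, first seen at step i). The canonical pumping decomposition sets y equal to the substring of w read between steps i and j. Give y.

bb

State sequence: q0 -b-> q1 -b-> q2 -b-> q1 -a-> q2 -b-> q1 -b-> q2
First repeat at step 3: q1 was already visited.

So i = 1, j = 3, giving x = w[0:1] = b, y = w[1:3] = bb, z = w[3:6] = abb.
Check: |xy| = 3 ≤ 3 and |y| = 2 ≥ 1. Reading y takes N from q1 back to q1, so every xyⁱz is accepted.
Since N has 3 states, any run of length ≥ 3 visits 3+1 states, so by pigeonhole some state repeats within the first 3 steps — that repeat gives the pumpable loop.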